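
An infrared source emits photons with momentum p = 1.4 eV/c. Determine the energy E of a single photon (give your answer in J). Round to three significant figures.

Use c = 2.99792458 × 10^8 m/s, 1 eV = 1.602176634 × 10^-19 J.
In SI units: p = 1.4 eV/c = 7.4820 × 10^-28 kg·m/s.
Since E = pc for a photon, E = 2.243 × 10^-19 J.
So E ≈ 2.24 × 10^-19 J.

2.24 × 10^-19 J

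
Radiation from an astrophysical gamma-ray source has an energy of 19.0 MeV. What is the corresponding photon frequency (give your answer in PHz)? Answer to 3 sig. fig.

4.59 × 10^6 PHz

(h = 6.62607015 × 10^-34 J·s, 1 eV = 1.602176634 × 10^-19 J.)
First convert: E = 19.0 MeV = 3.0441 × 10^-12 J.
For a photon f = E/h, so f = 4.594 × 10^21 Hz.
Converting to PHz: f = 4.594 × 10^6 PHz ≈ 4.59 × 10^6 PHz.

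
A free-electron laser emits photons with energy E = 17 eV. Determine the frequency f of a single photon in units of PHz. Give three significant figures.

4.11 PHz

First convert: E = 17 eV = 2.7237·10^-18 J.
The photon relation is f = E/h, giving f = 4.111·10^15 Hz.
Converting to PHz: f = 4.111 PHz ≈ 4.11 PHz.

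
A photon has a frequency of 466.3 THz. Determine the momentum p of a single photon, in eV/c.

1.93 eV/c

Take h = 6.62607015e-34 J·s, c = 2.99792458e8 m/s, 1 eV = 1.602176634e-19 J.
In SI units: f = 466.3 THz = 4.663e14 Hz.
For a photon p = hf/c, so p = 1.031e-27 kg·m/s.
Converting to eV/c: p = 1.928 eV/c ≈ 1.93 eV/c.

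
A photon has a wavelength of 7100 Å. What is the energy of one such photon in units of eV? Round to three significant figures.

Use h = 6.62607015e-34 J·s, c = 2.99792458e8 m/s, 1 eV = 1.602176634e-19 J.
Convert to SI: λ = 7100 Å = 7.1e-7 m.
For a photon E = hc/λ, so E = 2.798e-19 J.
Converting to eV: E = 1.746 eV ≈ 1.75 eV.

1.75 eV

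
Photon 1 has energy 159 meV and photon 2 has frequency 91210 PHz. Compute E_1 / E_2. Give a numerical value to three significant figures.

4.22e-7

E_1 = 2.547e-20 J (from energy = 159 meV, via E given directly).
E_2 = 6.044e-14 J (from frequency = 91210 PHz, via E = hf).
Ratio = 2.547e-20 / 6.044e-14 = 4.22e-7.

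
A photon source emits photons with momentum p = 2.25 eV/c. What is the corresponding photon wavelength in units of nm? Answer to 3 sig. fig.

551 nm

First convert: p = 2.25 eV/c = 1.2025e-27 kg·m/s.
Since λ = h/p for a photon, λ = 5.510e-7 m.
Converting to nm: λ = 551.0 nm ≈ 551 nm.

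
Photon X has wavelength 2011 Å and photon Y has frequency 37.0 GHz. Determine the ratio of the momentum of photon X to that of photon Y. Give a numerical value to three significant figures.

4.03e4

p_X = 3.295e-27 kg·m/s (from wavelength = 2011 Å, via p = h/λ).
p_Y = 8.178e-32 kg·m/s (from frequency = 37.0 GHz, via p = hf/c).
Ratio = 3.295e-27 / 8.178e-32 = 4.03e4.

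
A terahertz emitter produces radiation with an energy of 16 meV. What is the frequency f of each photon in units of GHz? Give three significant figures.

3870 GHz

Take h = 6.62607015 × 10^-34 J·s, 1 eV = 1.602176634 × 10^-19 J.
Convert to SI: E = 16 meV = 2.5635 × 10^-21 J.
For a photon f = E/h, so f = 3.869 × 10^12 Hz.
Converting to GHz: f = 3869 GHz ≈ 3870 GHz.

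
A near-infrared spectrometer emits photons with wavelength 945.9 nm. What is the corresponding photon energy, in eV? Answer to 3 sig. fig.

In SI units: λ = 945.9 nm = 9.459 × 10^-7 m.
The photon relation is E = hc/λ, giving E = 2.100 × 10^-19 J.
Converting to eV: E = 1.311 eV ≈ 1.31 eV.

1.31 eV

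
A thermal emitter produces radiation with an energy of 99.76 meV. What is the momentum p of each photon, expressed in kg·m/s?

5.33·10^-29 kg·m/s

Use c = 2.99792458·10^8 m/s, 1 eV = 1.602176634·10^-19 J.
Convert to SI: E = 99.76 meV = 1.5983·10^-20 J.
For a photon p = E/c, so p = 5.331·10^-29 kg·m/s.
So p ≈ 5.33·10^-29 kg·m/s.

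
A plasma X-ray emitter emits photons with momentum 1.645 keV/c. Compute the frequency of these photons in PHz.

398 PHz

First convert: p = 1.645 keV/c = 8.7914 × 10^-25 kg·m/s.
Since f = pc/h for a photon, f = 3.978 × 10^17 Hz.
Converting to PHz: f = 397.8 PHz ≈ 398 PHz.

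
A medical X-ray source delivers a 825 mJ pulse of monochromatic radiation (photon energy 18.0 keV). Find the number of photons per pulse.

Per-photon energy: E = 2.884·10^-15 J (from energy = 18.0 keV).
N = E_total / E_photon = 0.825 J / 2.884·10^-15 J = 2.86·10^14.

2.86·10^14 photons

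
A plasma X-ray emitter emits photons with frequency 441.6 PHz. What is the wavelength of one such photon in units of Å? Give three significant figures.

Take c = 2.99792458 × 10^8 m/s.
First convert: f = 441.6 PHz = 4.416 × 10^17 Hz.
Apply λ = c/f: λ = 6.789 × 10^-10 m.
Converting to Å: λ = 6.789 Å ≈ 6.79 Å.

6.79 Å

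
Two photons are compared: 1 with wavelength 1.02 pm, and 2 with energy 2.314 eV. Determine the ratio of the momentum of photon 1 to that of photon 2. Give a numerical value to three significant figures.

5.25 × 10^5

p_1 = 6.496 × 10^-22 kg·m/s (from wavelength = 1.02 pm, via p = h/λ).
p_2 = 1.237 × 10^-27 kg·m/s (from energy = 2.314 eV, via p = E/c).
Ratio = 6.496 × 10^-22 / 1.237 × 10^-27 = 5.25 × 10^5.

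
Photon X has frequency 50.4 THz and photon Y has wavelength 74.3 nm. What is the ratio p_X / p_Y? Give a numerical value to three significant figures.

p_X = 1.114e-28 kg·m/s (from frequency = 50.4 THz, via p = hf/c).
p_Y = 8.918e-27 kg·m/s (from wavelength = 74.3 nm, via p = h/λ).
Ratio = 1.114e-28 / 8.918e-27 = 0.0125.

0.0125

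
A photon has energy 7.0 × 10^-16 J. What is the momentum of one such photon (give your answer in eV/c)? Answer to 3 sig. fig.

4370 eV/c

Use c = 2.99792458 × 10^8 m/s, 1 eV = 1.602176634 × 10^-19 J.
The photon relation is p = E/c, giving p = 2.335 × 10^-24 kg·m/s.
Converting to eV/c: p = 4369 eV/c ≈ 4370 eV/c.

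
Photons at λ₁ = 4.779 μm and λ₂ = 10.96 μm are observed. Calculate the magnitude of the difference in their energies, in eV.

0.146 eV

Using E = hc/λ: E₁ = 4.1566e-20 J, E₂ = 1.8125e-20 J.
|ΔE| = |4.1566e-20 − 1.8125e-20| = 2.34e-20 J = 0.146 eV.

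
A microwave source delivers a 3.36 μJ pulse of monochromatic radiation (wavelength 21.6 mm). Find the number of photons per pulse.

Per-photon energy: E = 9.197 × 10^-24 J (from wavelength = 21.6 mm).
N = E_total / E_photon = 3.36 × 10^-6 J / 9.197 × 10^-24 J = 3.65 × 10^17.

3.65 × 10^17 photons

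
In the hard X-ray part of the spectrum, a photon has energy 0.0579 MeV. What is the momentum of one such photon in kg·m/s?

3.09e-23 kg·m/s

Take c = 2.99792458e8 m/s, 1 eV = 1.602176634e-19 J.
In SI units: E = 0.0579 MeV = 9.2766e-15 J.
For a photon p = E/c, so p = 3.094e-23 kg·m/s.
So p ≈ 3.09e-23 kg·m/s.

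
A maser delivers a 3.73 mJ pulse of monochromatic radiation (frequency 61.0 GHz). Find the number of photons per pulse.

9.23 × 10^19 photons

Per-photon energy: E = 4.042 × 10^-23 J (from frequency = 61.0 GHz).
N = E_total / E_photon = 0.00373 J / 4.042 × 10^-23 J = 9.23 × 10^19.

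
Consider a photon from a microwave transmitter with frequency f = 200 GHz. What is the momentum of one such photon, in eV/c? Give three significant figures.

8.27 × 10^-4 eV/c

Use h = 6.62607015 × 10^-34 J·s, c = 2.99792458 × 10^8 m/s, 1 eV = 1.602176634 × 10^-19 J.
First convert: f = 200 GHz = 2.0 × 10^11 Hz.
The photon relation is p = hf/c, giving p = 4.420 × 10^-31 kg·m/s.
Converting to eV/c: p = 8.271 × 10^-4 eV/c ≈ 8.27 × 10^-4 eV/c.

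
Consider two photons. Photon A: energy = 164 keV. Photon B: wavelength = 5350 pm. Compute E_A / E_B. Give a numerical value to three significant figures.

708

E_A = 2.628·10^-14 J (from energy = 164 keV, via E given directly).
E_B = 3.713·10^-17 J (from wavelength = 5350 pm, via E = hc/λ).
Ratio = 2.628·10^-14 / 3.713·10^-17 = 708.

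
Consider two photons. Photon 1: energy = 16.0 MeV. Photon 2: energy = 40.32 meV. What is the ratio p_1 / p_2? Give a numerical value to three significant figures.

p_1 = 8.551e-21 kg·m/s (from energy = 16.0 MeV, via p = E/c).
p_2 = 2.155e-29 kg·m/s (from energy = 40.32 meV, via p = E/c).
Ratio = 8.551e-21 / 2.155e-29 = 3.97e8.

3.97e8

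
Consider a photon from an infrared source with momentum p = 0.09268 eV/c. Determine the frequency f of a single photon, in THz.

Use h = 6.62607015·10^-34 J·s, c = 2.99792458·10^8 m/s, 1 eV = 1.602176634·10^-19 J.
First convert: p = 0.09268 eV/c = 4.9531·10^-29 kg·m/s.
Apply f = pc/h: f = 2.241·10^13 Hz.
Converting to THz: f = 22.41 THz ≈ 22.4 THz.

22.4 THz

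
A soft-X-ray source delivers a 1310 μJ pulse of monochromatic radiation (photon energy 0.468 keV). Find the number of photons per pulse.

Per-photon energy: E = 7.498 × 10^-17 J (from energy = 0.468 keV).
N = E_total / E_photon = 0.00131 J / 7.498 × 10^-17 J = 1.75 × 10^13.

1.75 × 10^13 photons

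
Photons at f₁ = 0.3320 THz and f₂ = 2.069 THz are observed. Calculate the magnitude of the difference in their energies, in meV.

7.18 meV

Using E = hf: E₁ = 2.1999e-22 J, E₂ = 1.3709e-21 J.
|ΔE| = |2.1999e-22 − 1.3709e-21| = 1.15e-21 J = 7.18 meV.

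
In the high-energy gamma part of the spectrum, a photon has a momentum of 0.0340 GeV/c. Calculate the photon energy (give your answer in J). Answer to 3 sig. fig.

Take c = 2.99792458e8 m/s, 1 eV = 1.602176634e-19 J.
In SI units: p = 0.0340 GeV/c = 1.8171e-20 kg·m/s.
The photon relation is E = pc, giving E = 5.447e-12 J.
So E ≈ 5.45e-12 J.

5.45e-12 J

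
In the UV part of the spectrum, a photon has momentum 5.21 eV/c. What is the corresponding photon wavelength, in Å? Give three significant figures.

In SI units: p = 5.21 eV/c = 2.7844 × 10^-27 kg·m/s.
Apply λ = h/p: λ = 2.380 × 10^-7 m.
Converting to Å: λ = 2380 Å ≈ 2380 Å.

2380 Å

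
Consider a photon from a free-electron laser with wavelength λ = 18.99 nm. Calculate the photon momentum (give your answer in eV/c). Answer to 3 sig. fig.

65.3 eV/c

In SI units: λ = 18.99 nm = 1.899 × 10^-8 m.
For a photon p = h/λ, so p = 3.489 × 10^-26 kg·m/s.
Converting to eV/c: p = 65.29 eV/c ≈ 65.3 eV/c.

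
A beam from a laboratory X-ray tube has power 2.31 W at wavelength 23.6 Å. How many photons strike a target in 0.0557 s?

Total energy: E_total = P·t = 2.31 × 0.0557 = 0.1287 J.
Per-photon energy: E = 8.417e-17 J.
N = E_total / E_photon = 1.53e15.

1.53e15 photons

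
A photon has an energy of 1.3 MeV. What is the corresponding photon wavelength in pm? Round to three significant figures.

0.954 pm

In SI units: E = 1.3 MeV = 2.0828 × 10^-13 J.
The photon relation is λ = hc/E, giving λ = 9.537 × 10^-13 m.
Converting to pm: λ = 0.9537 pm ≈ 0.954 pm.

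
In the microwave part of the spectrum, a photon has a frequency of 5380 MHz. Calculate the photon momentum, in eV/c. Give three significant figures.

2.22e-5 eV/c

Use h = 6.62607015e-34 J·s, c = 2.99792458e8 m/s, 1 eV = 1.602176634e-19 J.
In SI units: f = 5380 MHz = 5.38e9 Hz.
Since p = hf/c for a photon, p = 1.189e-32 kg·m/s.
Converting to eV/c: p = 2.225e-5 eV/c ≈ 2.22e-5 eV/c.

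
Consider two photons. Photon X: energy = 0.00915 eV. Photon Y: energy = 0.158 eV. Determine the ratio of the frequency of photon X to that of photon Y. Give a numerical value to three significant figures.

0.0579

f_X = 2.212 × 10^12 Hz (from energy = 0.00915 eV, via f = E/h).
f_Y = 3.820 × 10^13 Hz (from energy = 0.158 eV, via f = E/h).
Ratio = 2.212 × 10^12 / 3.820 × 10^13 = 0.0579.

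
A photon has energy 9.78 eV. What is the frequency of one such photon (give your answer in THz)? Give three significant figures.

2360 THz

Take h = 6.62607015e-34 J·s, 1 eV = 1.602176634e-19 J.
Convert to SI: E = 9.78 eV = 1.5669e-18 J.
Since f = E/h for a photon, f = 2.365e15 Hz.
Converting to THz: f = 2365 THz ≈ 2360 THz.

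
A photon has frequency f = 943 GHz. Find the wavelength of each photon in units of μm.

318 μm

Use c = 2.99792458e8 m/s.
First convert: f = 943 GHz = 9.43e11 Hz.
Apply λ = c/f: λ = 3.179e-4 m.
Converting to μm: λ = 317.9 μm ≈ 318 μm.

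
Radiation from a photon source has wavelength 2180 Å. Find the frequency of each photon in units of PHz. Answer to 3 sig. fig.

1.38 PHz

(c = 2.99792458e8 m/s.)
Convert to SI: λ = 2180 Å = 2.18e-7 m.
For a photon f = c/λ, so f = 1.375e15 Hz.
Converting to PHz: f = 1.375 PHz ≈ 1.38 PHz.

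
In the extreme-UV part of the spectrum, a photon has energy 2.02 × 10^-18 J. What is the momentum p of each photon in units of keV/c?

Use c = 2.99792458 × 10^8 m/s, 1 eV = 1.602176634 × 10^-19 J.
Apply p = E/c: p = 6.738 × 10^-27 kg·m/s.
Converting to keV/c: p = 0.01261 keV/c ≈ 0.0126 keV/c.

0.0126 keV/c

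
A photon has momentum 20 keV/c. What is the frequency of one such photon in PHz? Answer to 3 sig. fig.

Use h = 6.62607015e-34 J·s, c = 2.99792458e8 m/s, 1 eV = 1.602176634e-19 J.
Convert to SI: p = 20 keV/c = 1.0689e-23 kg·m/s.
For a photon f = pc/h, so f = 4.836e18 Hz.
Converting to PHz: f = 4836 PHz ≈ 4840 PHz.

4840 PHz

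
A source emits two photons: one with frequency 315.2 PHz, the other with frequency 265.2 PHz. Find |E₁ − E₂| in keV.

Using E = hf: E₁ = 2.0885 × 10^-16 J, E₂ = 1.7572 × 10^-16 J.
|ΔE| = |2.0885 × 10^-16 − 1.7572 × 10^-16| = 3.31 × 10^-17 J = 0.207 keV.

0.207 keV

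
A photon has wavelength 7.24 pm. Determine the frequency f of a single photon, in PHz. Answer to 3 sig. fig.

4.14e4 PHz

Convert to SI: λ = 7.24 pm = 7.24e-12 m.
Since f = c/λ for a photon, f = 4.141e19 Hz.
Converting to PHz: f = 41410 PHz ≈ 4.14e4 PHz.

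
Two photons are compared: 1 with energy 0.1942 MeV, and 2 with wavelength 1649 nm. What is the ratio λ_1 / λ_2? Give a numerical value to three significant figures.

3.87e-6

λ_1 = 6.384e-12 m (from energy = 0.1942 MeV, via λ = hc/E).
λ_2 = 1.649e-6 m (from wavelength = 1649 nm, via λ given directly).
Ratio = 6.384e-12 / 1.649e-6 = 3.87e-6.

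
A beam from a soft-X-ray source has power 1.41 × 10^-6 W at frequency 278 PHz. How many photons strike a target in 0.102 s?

Total energy: E_total = P·t = 1.41 × 10^-6 × 0.102 = 1.438 × 10^-7 J.
Per-photon energy: E = 1.842 × 10^-16 J.
N = E_total / E_photon = 7.81 × 10^8.

7.81 × 10^8 photons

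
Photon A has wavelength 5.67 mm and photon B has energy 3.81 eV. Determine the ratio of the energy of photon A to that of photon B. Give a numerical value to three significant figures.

5.74e-5

E_A = 3.503e-23 J (from wavelength = 5.67 mm, via E = hc/λ).
E_B = 6.104e-19 J (from energy = 3.81 eV, via E given directly).
Ratio = 3.503e-23 / 6.104e-19 = 5.74e-5.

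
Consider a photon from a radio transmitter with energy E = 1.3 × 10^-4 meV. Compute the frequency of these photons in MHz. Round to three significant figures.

31.4 MHz

In SI units: E = 1.3 × 10^-4 meV = 2.0828 × 10^-26 J.
Apply f = E/h: f = 3.143 × 10^7 Hz.
Converting to MHz: f = 31.43 MHz ≈ 31.4 MHz.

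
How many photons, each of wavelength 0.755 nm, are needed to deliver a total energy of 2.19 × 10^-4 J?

Per-photon energy: E = 2.631 × 10^-16 J (from wavelength = 0.755 nm).
N = E_total / E_photon = 2.19 × 10^-4 J / 2.631 × 10^-16 J = 8.32 × 10^11.

8.32 × 10^11 photons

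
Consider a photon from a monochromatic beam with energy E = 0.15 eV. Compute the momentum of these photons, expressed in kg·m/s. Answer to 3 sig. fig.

8.02 × 10^-29 kg·m/s

Take c = 2.99792458 × 10^8 m/s, 1 eV = 1.602176634 × 10^-19 J.
In SI units: E = 0.15 eV = 2.4033 × 10^-20 J.
Since p = E/c for a photon, p = 8.016 × 10^-29 kg·m/s.
So p ≈ 8.02 × 10^-29 kg·m/s.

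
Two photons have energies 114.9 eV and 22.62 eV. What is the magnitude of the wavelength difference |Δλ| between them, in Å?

Using λ = hc/E: λ₁ = 1.0791e-8 m, λ₂ = 5.4812e-8 m.
|Δλ| = |1.0791e-8 − 5.4812e-8| = 4.40e-8 m = 440 Å.

440 Å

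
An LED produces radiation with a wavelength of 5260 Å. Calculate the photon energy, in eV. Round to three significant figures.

2.36 eV

(h = 6.62607015 × 10^-34 J·s, c = 2.99792458 × 10^8 m/s, 1 eV = 1.602176634 × 10^-19 J.)
In SI units: λ = 5260 Å = 5.26 × 10^-7 m.
Since E = hc/λ for a photon, E = 3.777 × 10^-19 J.
Converting to eV: E = 2.357 eV ≈ 2.36 eV.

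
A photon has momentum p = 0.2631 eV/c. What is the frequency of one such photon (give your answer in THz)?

63.6 THz

Use h = 6.62607015·10^-34 J·s, c = 2.99792458·10^8 m/s, 1 eV = 1.602176634·10^-19 J.
First convert: p = 0.2631 eV/c = 1.4061·10^-28 kg·m/s.
The photon relation is f = pc/h, giving f = 6.362·10^13 Hz.
Converting to THz: f = 63.62 THz ≈ 63.6 THz.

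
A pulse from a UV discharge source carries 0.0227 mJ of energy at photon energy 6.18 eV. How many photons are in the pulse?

2.29e13 photons

Per-photon energy: E = 9.901e-19 J (from energy = 6.18 eV).
N = E_total / E_photon = 2.27e-5 J / 9.901e-19 J = 2.29e13.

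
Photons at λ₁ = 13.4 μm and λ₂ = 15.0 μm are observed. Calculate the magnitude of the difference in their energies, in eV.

Using E = hc/λ: E₁ = 1.482e-20 J, E₂ = 1.324e-20 J.
|ΔE| = |1.482e-20 − 1.324e-20| = 1.58e-21 J = 9.87e-3 eV.

9.87e-3 eV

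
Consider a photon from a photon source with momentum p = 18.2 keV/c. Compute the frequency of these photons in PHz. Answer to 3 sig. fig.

4400 PHz

Convert to SI: p = 18.2 keV/c = 9.7266·10^-24 kg·m/s.
For a photon f = pc/h, so f = 4.401·10^18 Hz.
Converting to PHz: f = 4401 PHz ≈ 4400 PHz.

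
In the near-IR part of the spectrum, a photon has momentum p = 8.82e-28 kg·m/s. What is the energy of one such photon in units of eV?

1.65 eV

For a photon E = pc, so E = 2.644e-19 J.
Converting to eV: E = 1.650 eV ≈ 1.65 eV.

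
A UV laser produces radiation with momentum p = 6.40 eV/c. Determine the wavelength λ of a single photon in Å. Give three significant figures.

In SI units: p = 6.40 eV/c = 3.4203e-27 kg·m/s.
Since λ = h/p for a photon, λ = 1.937e-7 m.
Converting to Å: λ = 1937 Å ≈ 1940 Å.

1940 Å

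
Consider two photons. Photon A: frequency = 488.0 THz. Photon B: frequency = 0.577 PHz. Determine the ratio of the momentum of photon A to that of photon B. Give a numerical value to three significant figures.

p_A = 1.079 × 10^-27 kg·m/s (from frequency = 488.0 THz, via p = hf/c).
p_B = 1.275 × 10^-27 kg·m/s (from frequency = 0.577 PHz, via p = hf/c).
Ratio = 1.079 × 10^-27 / 1.275 × 10^-27 = 0.846.

0.846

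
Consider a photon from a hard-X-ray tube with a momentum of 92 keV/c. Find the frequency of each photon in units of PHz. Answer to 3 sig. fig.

In SI units: p = 92 keV/c = 4.9167 × 10^-23 kg·m/s.
Since f = pc/h for a photon, f = 2.225 × 10^19 Hz.
Converting to PHz: f = 22250 PHz ≈ 2.22 × 10^4 PHz.

2.22 × 10^4 PHz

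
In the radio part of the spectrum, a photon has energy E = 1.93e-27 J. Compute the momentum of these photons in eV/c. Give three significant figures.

Use c = 2.99792458e8 m/s, 1 eV = 1.602176634e-19 J.
The photon relation is p = E/c, giving p = 6.438e-36 kg·m/s.
Converting to eV/c: p = 1.205e-8 eV/c ≈ 1.20e-8 eV/c.

1.20e-8 eV/c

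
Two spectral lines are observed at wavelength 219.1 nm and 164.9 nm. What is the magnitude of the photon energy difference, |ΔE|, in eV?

1.86 eV

Using E = hc/λ: E₁ = 9.0664 × 10^-19 J, E₂ = 1.2046 × 10^-18 J.
|ΔE| = |9.0664 × 10^-19 − 1.2046 × 10^-18| = 2.98 × 10^-19 J = 1.86 eV.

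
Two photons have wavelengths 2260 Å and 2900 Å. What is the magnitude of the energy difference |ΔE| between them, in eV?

Using E = hc/λ: E₁ = 8.790·10^-19 J, E₂ = 6.850·10^-19 J.
|ΔE| = |8.790·10^-19 − 6.850·10^-19| = 1.94·10^-19 J = 1.21 eV.

1.21 eV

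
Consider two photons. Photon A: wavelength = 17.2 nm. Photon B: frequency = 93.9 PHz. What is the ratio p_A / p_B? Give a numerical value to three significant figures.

p_A = 3.852 × 10^-26 kg·m/s (from wavelength = 17.2 nm, via p = h/λ).
p_B = 2.075 × 10^-25 kg·m/s (from frequency = 93.9 PHz, via p = hf/c).
Ratio = 3.852 × 10^-26 / 2.075 × 10^-25 = 0.186.

0.186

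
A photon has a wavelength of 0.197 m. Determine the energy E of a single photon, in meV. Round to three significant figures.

(h = 6.62607015e-34 J·s, c = 2.99792458e8 m/s, 1 eV = 1.602176634e-19 J.)
For a photon E = hc/λ, so E = 1.008e-24 J.
Converting to meV: E = 0.006294 meV ≈ 6.29e-3 meV.

6.29e-3 meV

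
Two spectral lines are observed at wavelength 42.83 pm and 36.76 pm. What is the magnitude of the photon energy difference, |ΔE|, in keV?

Using E = hc/λ: E₁ = 4.6380 × 10^-15 J, E₂ = 5.4038 × 10^-15 J.
|ΔE| = |4.6380 × 10^-15 − 5.4038 × 10^-15| = 7.66 × 10^-16 J = 4.78 keV.

4.78 keV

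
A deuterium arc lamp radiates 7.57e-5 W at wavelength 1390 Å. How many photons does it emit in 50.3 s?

2.66e15 photons

Total energy: E_total = P·t = 7.57e-5 × 50.3 = 0.003808 J.
Per-photon energy: E = 1.429e-18 J.
N = E_total / E_photon = 2.66e15.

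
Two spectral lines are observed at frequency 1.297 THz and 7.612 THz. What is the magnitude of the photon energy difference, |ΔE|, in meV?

Using E = hf: E₁ = 8.5940 × 10^-22 J, E₂ = 5.0438 × 10^-21 J.
|ΔE| = |8.5940 × 10^-22 − 5.0438 × 10^-21| = 4.18 × 10^-21 J = 26.1 meV.

26.1 meV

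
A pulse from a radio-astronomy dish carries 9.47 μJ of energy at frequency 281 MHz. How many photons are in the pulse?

Per-photon energy: E = 1.862 × 10^-25 J (from frequency = 281 MHz).
N = E_total / E_photon = 9.47 × 10^-6 J / 1.862 × 10^-25 J = 5.09 × 10^19.

5.09 × 10^19 photons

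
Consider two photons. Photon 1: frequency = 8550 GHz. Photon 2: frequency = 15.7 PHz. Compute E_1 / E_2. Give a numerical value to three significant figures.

5.45·10^-4

E_1 = 5.665·10^-21 J (from frequency = 8550 GHz, via E = hf).
E_2 = 1.040·10^-17 J (from frequency = 15.7 PHz, via E = hf).
Ratio = 5.665·10^-21 / 1.040·10^-17 = 5.45·10^-4.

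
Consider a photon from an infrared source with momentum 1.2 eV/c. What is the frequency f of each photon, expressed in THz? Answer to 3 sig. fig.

In SI units: p = 1.2 eV/c = 6.4131 × 10^-28 kg·m/s.
The photon relation is f = pc/h, giving f = 2.902 × 10^14 Hz.
Converting to THz: f = 290.2 THz ≈ 290 THz.

290 THz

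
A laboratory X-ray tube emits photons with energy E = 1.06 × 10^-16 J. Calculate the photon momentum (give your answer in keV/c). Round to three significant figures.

0.662 keV/c

(c = 2.99792458 × 10^8 m/s, 1 eV = 1.602176634 × 10^-19 J.)
The photon relation is p = E/c, giving p = 3.536 × 10^-25 kg·m/s.
Converting to keV/c: p = 0.6616 keV/c ≈ 0.662 keV/c.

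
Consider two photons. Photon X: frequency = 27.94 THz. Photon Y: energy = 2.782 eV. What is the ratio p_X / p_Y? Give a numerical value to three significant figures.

p_X = 6.175 × 10^-29 kg·m/s (from frequency = 27.94 THz, via p = hf/c).
p_Y = 1.487 × 10^-27 kg·m/s (from energy = 2.782 eV, via p = E/c).
Ratio = 6.175 × 10^-29 / 1.487 × 10^-27 = 0.0415.

0.0415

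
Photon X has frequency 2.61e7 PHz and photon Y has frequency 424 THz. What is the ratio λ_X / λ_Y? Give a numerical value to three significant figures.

λ_X = 1.149e-14 m (from frequency = 2.61e7 PHz, via λ = c/f).
λ_Y = 7.071e-7 m (from frequency = 424 THz, via λ = c/f).
Ratio = 1.149e-14 / 7.071e-7 = 1.62e-8.

1.62e-8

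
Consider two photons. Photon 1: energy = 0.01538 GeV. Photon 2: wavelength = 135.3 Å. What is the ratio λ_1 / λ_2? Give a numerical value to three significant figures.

λ_1 = 8.061e-14 m (from energy = 0.01538 GeV, via λ = hc/E).
λ_2 = 1.353e-8 m (from wavelength = 135.3 Å, via λ given directly).
Ratio = 8.061e-14 / 1.353e-8 = 5.96e-6.

5.96e-6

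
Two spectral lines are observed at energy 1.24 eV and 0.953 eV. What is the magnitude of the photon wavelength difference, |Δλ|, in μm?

Using λ = hc/E: λ₁ = 9.999e-7 m, λ₂ = 1.301e-6 m.
|Δλ| = |9.999e-7 − 1.301e-6| = 3.01e-7 m = 0.301 μm.

0.301 μm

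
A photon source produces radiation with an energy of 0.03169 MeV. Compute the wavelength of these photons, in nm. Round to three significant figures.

0.0391 nm

Convert to SI: E = 0.03169 MeV = 5.0773e-15 J.
For a photon λ = hc/E, so λ = 3.912e-11 m.
Converting to nm: λ = 0.03912 nm ≈ 0.0391 nm.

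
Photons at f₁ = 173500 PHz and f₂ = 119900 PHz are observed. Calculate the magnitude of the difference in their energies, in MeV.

Using E = hf: E₁ = 1.1496e-13 J, E₂ = 7.9447e-14 J.
|ΔE| = |1.1496e-13 − 7.9447e-14| = 3.55e-14 J = 0.222 MeV.

0.222 MeV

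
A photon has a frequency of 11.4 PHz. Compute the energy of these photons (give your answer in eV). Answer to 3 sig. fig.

In SI units: f = 11.4 PHz = 1.14·10^16 Hz.
For a photon E = hf, so E = 7.554·10^-18 J.
Converting to eV: E = 47.15 eV ≈ 47.1 eV.

47.1 eV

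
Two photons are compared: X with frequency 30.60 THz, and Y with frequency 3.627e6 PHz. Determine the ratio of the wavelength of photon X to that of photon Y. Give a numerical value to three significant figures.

1.19e8

λ_X = 9.797e-6 m (from frequency = 30.60 THz, via λ = c/f).
λ_Y = 8.266e-14 m (from frequency = 3.627e6 PHz, via λ = c/f).
Ratio = 9.797e-6 / 8.266e-14 = 1.19e8.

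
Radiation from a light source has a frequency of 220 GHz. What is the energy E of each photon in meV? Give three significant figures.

0.910 meV

In SI units: f = 220 GHz = 2.2 × 10^11 Hz.
For a photon E = hf, so E = 1.458 × 10^-22 J.
Converting to meV: E = 0.9098 meV ≈ 0.910 meV.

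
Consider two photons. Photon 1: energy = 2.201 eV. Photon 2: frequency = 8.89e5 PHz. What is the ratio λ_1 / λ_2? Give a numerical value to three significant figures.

λ_1 = 5.633e-7 m (from energy = 2.201 eV, via λ = hc/E).
λ_2 = 3.372e-13 m (from frequency = 8.89e5 PHz, via λ = c/f).
Ratio = 5.633e-7 / 3.372e-13 = 1.67e6.

1.67e6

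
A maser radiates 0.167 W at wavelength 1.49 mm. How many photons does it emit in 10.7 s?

1.34e22 photons

Total energy: E_total = P·t = 0.167 × 10.7 = 1.787 J.
Per-photon energy: E = 1.333e-22 J.
N = E_total / E_photon = 1.34e22.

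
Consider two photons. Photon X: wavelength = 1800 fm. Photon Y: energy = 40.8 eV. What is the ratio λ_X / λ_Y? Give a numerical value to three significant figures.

λ_X = 1.800e-12 m (from wavelength = 1800 fm, via λ given directly).
λ_Y = 3.039e-8 m (from energy = 40.8 eV, via λ = hc/E).
Ratio = 1.800e-12 / 3.039e-8 = 5.92e-5.

5.92e-5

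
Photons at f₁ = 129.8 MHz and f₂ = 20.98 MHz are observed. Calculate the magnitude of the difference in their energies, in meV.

Using E = hf: E₁ = 8.6006e-26 J, E₂ = 1.3901e-26 J.
|ΔE| = |8.6006e-26 − 1.3901e-26| = 7.21e-26 J = 4.50e-4 meV.

4.50e-4 meV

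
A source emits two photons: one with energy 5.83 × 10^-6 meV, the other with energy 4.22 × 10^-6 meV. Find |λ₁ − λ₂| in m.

Using λ = hc/E: λ₁ = 212.7 m, λ₂ = 293.8 m.
|Δλ| = |212.7 − 293.8| = 81.1 m.

81.1 m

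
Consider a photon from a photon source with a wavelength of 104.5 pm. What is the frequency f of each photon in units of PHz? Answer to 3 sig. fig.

First convert: λ = 104.5 pm = 1.045 × 10^-10 m.
The photon relation is f = c/λ, giving f = 2.869 × 10^18 Hz.
Converting to PHz: f = 2869 PHz ≈ 2870 PHz.

2870 PHz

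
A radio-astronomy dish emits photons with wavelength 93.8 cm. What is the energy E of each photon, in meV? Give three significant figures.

1.32e-3 meV

In SI units: λ = 93.8 cm = 0.938 m.
Apply E = hc/λ: E = 2.118e-25 J.
Converting to meV: E = 0.001322 meV ≈ 1.32e-3 meV.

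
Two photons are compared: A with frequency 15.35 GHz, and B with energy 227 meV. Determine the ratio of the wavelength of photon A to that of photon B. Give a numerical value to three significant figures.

λ_A = 0.01953 m (from frequency = 15.35 GHz, via λ = c/f).
λ_B = 5.462·10^-6 m (from energy = 227 meV, via λ = hc/E).
Ratio = 0.01953 / 5.462·10^-6 = 3580.

3580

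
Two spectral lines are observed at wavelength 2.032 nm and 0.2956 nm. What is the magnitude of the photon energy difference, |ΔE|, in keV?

Using E = hc/λ: E₁ = 9.7758e-17 J, E₂ = 6.7200e-16 J.
|ΔE| = |9.7758e-17 − 6.7200e-16| = 5.74e-16 J = 3.58 keV.

3.58 keV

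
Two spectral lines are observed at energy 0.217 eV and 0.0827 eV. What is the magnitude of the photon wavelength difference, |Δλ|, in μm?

Using λ = hc/E: λ₁ = 5.714 × 10^-6 m, λ₂ = 1.499 × 10^-5 m.
|Δλ| = |5.714 × 10^-6 − 1.499 × 10^-5| = 9.28 × 10^-6 m = 9.28 μm.

9.28 μm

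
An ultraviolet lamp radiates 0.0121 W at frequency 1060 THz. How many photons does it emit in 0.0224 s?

3.86 × 10^14 photons

Total energy: E_total = P·t = 0.0121 × 0.0224 = 2.710 × 10^-4 J.
Per-photon energy: E = 7.024 × 10^-19 J.
N = E_total / E_photon = 3.86 × 10^14.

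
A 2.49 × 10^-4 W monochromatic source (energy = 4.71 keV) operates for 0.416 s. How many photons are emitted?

Total energy: E_total = P·t = 2.49 × 10^-4 × 0.416 = 1.036 × 10^-4 J.
Per-photon energy: E = 7.546 × 10^-16 J.
N = E_total / E_photon = 1.37 × 10^11.

1.37 × 10^11 photons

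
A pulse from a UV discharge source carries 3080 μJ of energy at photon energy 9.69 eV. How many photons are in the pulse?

1.98 × 10^15 photons

Per-photon energy: E = 1.553 × 10^-18 J (from energy = 9.69 eV).
N = E_total / E_photon = 0.00308 J / 1.553 × 10^-18 J = 1.98 × 10^15.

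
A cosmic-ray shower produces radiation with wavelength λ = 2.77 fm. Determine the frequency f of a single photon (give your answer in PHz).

1.08e8 PHz

Take c = 2.99792458e8 m/s.
First convert: λ = 2.77 fm = 2.77e-15 m.
Apply f = c/λ: f = 1.082e23 Hz.
Converting to PHz: f = 1.082e8 PHz ≈ 1.08e8 PHz.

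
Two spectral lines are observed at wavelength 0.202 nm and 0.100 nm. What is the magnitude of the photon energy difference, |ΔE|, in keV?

Using E = hc/λ: E₁ = 9.834·10^-16 J, E₂ = 1.986·10^-15 J.
|ΔE| = |9.834·10^-16 − 1.986·10^-15| = 1.00·10^-15 J = 6.26 keV.

6.26 keV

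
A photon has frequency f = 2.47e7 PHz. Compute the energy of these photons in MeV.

102 MeV

First convert: f = 2.47e7 PHz = 2.47e22 Hz.
For a photon E = hf, so E = 1.637e-11 J.
Converting to MeV: E = 102.2 MeV ≈ 102 MeV.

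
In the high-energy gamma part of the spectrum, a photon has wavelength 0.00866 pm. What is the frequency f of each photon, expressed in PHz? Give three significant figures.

Use c = 2.99792458 × 10^8 m/s.
In SI units: λ = 0.00866 pm = 8.66 × 10^-15 m.
Since f = c/λ for a photon, f = 3.462 × 10^22 Hz.
Converting to PHz: f = 3.462 × 10^7 PHz ≈ 3.46 × 10^7 PHz.

3.46 × 10^7 PHz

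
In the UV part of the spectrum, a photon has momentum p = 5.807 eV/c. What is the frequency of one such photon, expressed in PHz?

First convert: p = 5.807 eV/c = 3.1034e-27 kg·m/s.
Since f = pc/h for a photon, f = 1.404e15 Hz.
Converting to PHz: f = 1.404 PHz ≈ 1.40 PHz.

1.40 PHz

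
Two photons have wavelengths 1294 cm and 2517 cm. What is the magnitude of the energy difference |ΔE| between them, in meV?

4.66·10^-5 meV

Using E = hc/λ: E₁ = 1.5351·10^-26 J, E₂ = 7.8921·10^-27 J.
|ΔE| = |1.5351·10^-26 − 7.8921·10^-27| = 7.46·10^-27 J = 4.66·10^-5 meV.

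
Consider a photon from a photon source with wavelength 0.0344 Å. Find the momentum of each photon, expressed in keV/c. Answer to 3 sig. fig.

First convert: λ = 0.0344 Å = 3.44e-12 m.
Since p = h/λ for a photon, p = 1.926e-22 kg·m/s.
Converting to keV/c: p = 360.4 keV/c ≈ 360 keV/c.

360 keV/c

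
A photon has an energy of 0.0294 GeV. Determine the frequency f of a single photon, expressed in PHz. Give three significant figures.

(h = 6.62607015·10^-34 J·s, 1 eV = 1.602176634·10^-19 J.)
In SI units: E = 0.0294 GeV = 4.7104·10^-12 J.
Since f = E/h for a photon, f = 7.109·10^21 Hz.
Converting to PHz: f = 7.109·10^6 PHz ≈ 7.11·10^6 PHz.

7.11·10^6 PHz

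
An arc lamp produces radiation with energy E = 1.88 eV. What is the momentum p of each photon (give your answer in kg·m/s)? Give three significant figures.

1.00e-27 kg·m/s

Take c = 2.99792458e8 m/s, 1 eV = 1.602176634e-19 J.
In SI units: E = 1.88 eV = 3.0121e-19 J.
Apply p = E/c: p = 1.005e-27 kg·m/s.
So p ≈ 1.00e-27 kg·m/s.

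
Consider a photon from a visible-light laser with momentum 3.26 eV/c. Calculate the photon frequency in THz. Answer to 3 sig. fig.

Use h = 6.62607015 × 10^-34 J·s, c = 2.99792458 × 10^8 m/s, 1 eV = 1.602176634 × 10^-19 J.
Convert to SI: p = 3.26 eV/c = 1.7422 × 10^-27 kg·m/s.
The photon relation is f = pc/h, giving f = 7.883 × 10^14 Hz.
Converting to THz: f = 788.3 THz ≈ 788 THz.

788 THz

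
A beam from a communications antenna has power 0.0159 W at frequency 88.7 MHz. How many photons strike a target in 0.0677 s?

1.83e22 photons

Total energy: E_total = P·t = 0.0159 × 0.0677 = 0.001076 J.
Per-photon energy: E = 5.877e-26 J.
N = E_total / E_photon = 1.83e22.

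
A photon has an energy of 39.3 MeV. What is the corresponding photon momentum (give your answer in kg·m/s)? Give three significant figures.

Convert to SI: E = 39.3 MeV = 6.2966 × 10^-12 J.
The photon relation is p = E/c, giving p = 2.100 × 10^-20 kg·m/s.
So p ≈ 2.10 × 10^-20 kg·m/s.

2.10 × 10^-20 kg·m/s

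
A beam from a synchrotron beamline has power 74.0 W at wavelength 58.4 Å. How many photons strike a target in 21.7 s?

Total energy: E_total = P·t = 74.0 × 21.7 = 1606 J.
Per-photon energy: E = 3.401 × 10^-17 J.
N = E_total / E_photon = 4.72 × 10^19.

4.72 × 10^19 photons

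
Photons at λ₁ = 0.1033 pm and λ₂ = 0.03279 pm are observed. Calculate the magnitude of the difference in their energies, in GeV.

0.0258 GeV

Using E = hc/λ: E₁ = 1.9230 × 10^-12 J, E₂ = 6.0581 × 10^-12 J.
|ΔE| = |1.9230 × 10^-12 − 6.0581 × 10^-12| = 4.14 × 10^-12 J = 0.0258 GeV.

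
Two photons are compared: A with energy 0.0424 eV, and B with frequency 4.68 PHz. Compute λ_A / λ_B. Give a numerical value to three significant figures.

λ_A = 2.924e-5 m (from energy = 0.0424 eV, via λ = hc/E).
λ_B = 6.406e-8 m (from frequency = 4.68 PHz, via λ = c/f).
Ratio = 2.924e-5 / 6.406e-8 = 456.

456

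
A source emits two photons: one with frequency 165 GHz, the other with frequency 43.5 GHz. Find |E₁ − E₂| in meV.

0.502 meV

Using E = hf: E₁ = 1.093e-22 J, E₂ = 2.882e-23 J.
|ΔE| = |1.093e-22 − 2.882e-23| = 8.05e-23 J = 0.502 meV.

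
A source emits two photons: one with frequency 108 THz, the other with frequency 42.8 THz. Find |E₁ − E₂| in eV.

0.270 eV

Using E = hf: E₁ = 7.156e-20 J, E₂ = 2.836e-20 J.
|ΔE| = |7.156e-20 − 2.836e-20| = 4.32e-20 J = 0.270 eV.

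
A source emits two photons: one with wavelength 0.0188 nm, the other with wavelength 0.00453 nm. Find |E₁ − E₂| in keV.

Using E = hc/λ: E₁ = 1.057e-14 J, E₂ = 4.385e-14 J.
|ΔE| = |1.057e-14 − 4.385e-14| = 3.33e-14 J = 208 keV.

208 keV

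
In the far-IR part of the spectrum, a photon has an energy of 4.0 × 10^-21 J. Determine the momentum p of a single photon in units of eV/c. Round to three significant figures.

Take c = 2.99792458 × 10^8 m/s, 1 eV = 1.602176634 × 10^-19 J.
For a photon p = E/c, so p = 1.334 × 10^-29 kg·m/s.
Converting to eV/c: p = 0.02497 eV/c ≈ 0.0250 eV/c.

0.0250 eV/c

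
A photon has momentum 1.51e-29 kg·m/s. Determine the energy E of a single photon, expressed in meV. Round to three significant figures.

28.3 meV

For a photon E = pc, so E = 4.527e-21 J.
Converting to meV: E = 28.25 meV ≈ 28.3 meV.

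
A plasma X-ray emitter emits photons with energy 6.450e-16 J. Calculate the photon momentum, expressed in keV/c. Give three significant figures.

4.03 keV/c

For a photon p = E/c, so p = 2.151e-24 kg·m/s.
Converting to keV/c: p = 4.026 keV/c ≈ 4.03 keV/c.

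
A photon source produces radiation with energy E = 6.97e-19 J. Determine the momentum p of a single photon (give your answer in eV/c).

4.35 eV/c

(c = 2.99792458e8 m/s, 1 eV = 1.602176634e-19 J.)
For a photon p = E/c, so p = 2.325e-27 kg·m/s.
Converting to eV/c: p = 4.350 eV/c ≈ 4.35 eV/c.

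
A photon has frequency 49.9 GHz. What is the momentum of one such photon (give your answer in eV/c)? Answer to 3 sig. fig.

In SI units: f = 49.9 GHz = 4.99e10 Hz.
For a photon p = hf/c, so p = 1.103e-31 kg·m/s.
Converting to eV/c: p = 2.064e-4 eV/c ≈ 2.06e-4 eV/c.

2.06e-4 eV/c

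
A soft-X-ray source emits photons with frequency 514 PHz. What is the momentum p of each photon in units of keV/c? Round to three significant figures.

2.13 keV/c

In SI units: f = 514 PHz = 5.14e17 Hz.
For a photon p = hf/c, so p = 1.136e-24 kg·m/s.
Converting to keV/c: p = 2.126 keV/c ≈ 2.13 keV/c.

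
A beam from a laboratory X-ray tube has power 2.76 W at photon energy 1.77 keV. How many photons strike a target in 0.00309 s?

Total energy: E_total = P·t = 2.76 × 0.00309 = 0.008528 J.
Per-photon energy: E = 2.836 × 10^-16 J.
N = E_total / E_photon = 3.01 × 10^13.

3.01 × 10^13 photons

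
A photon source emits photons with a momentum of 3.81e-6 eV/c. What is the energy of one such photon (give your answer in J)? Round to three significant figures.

6.10e-25 J

(c = 2.99792458e8 m/s, 1 eV = 1.602176634e-19 J.)
In SI units: p = 3.81e-6 eV/c = 2.0362e-33 kg·m/s.
Since E = pc for a photon, E = 6.104e-25 J.
So E ≈ 6.10e-25 J.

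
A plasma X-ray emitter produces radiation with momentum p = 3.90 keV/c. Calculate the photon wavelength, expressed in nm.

0.318 nm

First convert: p = 3.90 keV/c = 2.0843e-24 kg·m/s.
For a photon λ = h/p, so λ = 3.179e-10 m.
Converting to nm: λ = 0.3179 nm ≈ 0.318 nm.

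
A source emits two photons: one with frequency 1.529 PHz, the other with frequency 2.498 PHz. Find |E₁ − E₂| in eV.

Using E = hf: E₁ = 1.0131e-18 J, E₂ = 1.6552e-18 J.
|ΔE| = |1.0131e-18 − 1.6552e-18| = 6.42e-19 J = 4.01 eV.

4.01 eV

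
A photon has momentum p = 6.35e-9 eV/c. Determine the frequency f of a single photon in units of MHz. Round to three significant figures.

First convert: p = 6.35e-9 eV/c = 3.3936e-36 kg·m/s.
Since f = pc/h for a photon, f = 1.535e6 Hz.
Converting to MHz: f = 1.535 MHz ≈ 1.54 MHz.

1.54 MHz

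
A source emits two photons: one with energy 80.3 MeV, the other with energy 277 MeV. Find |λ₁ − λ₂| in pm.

Using λ = hc/E: λ₁ = 1.544e-14 m, λ₂ = 4.476e-15 m.
|Δλ| = |1.544e-14 − 4.476e-15| = 1.10e-14 m = 0.0110 pm.

0.0110 pm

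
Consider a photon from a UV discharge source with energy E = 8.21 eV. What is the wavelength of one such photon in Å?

(h = 6.62607015 × 10^-34 J·s, c = 2.99792458 × 10^8 m/s, 1 eV = 1.602176634 × 10^-19 J.)
In SI units: E = 8.21 eV = 1.3154 × 10^-18 J.
For a photon λ = hc/E, so λ = 1.510 × 10^-7 m.
Converting to Å: λ = 1510 Å ≈ 1510 Å.

1510 Å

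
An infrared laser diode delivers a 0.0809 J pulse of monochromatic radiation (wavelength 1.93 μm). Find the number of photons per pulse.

Per-photon energy: E = 1.029e-19 J (from wavelength = 1.93 μm).
N = E_total / E_photon = 0.0809 J / 1.029e-19 J = 7.86e17.

7.86e17 photons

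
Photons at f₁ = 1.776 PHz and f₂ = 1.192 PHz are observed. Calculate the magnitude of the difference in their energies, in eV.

2.42 eV

Using E = hf: E₁ = 1.1768 × 10^-18 J, E₂ = 7.8983 × 10^-19 J.
|ΔE| = |1.1768 × 10^-18 − 7.8983 × 10^-19| = 3.87 × 10^-19 J = 2.42 eV.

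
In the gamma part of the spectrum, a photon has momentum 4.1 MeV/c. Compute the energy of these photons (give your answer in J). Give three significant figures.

Use c = 2.99792458 × 10^8 m/s, 1 eV = 1.602176634 × 10^-19 J.
First convert: p = 4.1 MeV/c = 2.1912 × 10^-21 kg·m/s.
Since E = pc for a photon, E = 6.569 × 10^-13 J.
So E ≈ 6.57 × 10^-13 J.

6.57 × 10^-13 J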